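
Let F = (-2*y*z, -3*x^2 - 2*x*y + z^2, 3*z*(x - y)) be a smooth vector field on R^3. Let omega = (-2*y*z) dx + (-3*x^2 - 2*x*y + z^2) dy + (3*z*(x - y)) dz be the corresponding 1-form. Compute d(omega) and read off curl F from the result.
d(omega) = (-5*z) dy ∧ dz + (-2*y - 3*z) dz ∧ dx + (-6*x - 2*y + 2*z) dx ∧ dy; curl F = (-5*z, -2*y - 3*z, -6*x - 2*y + 2*z)

d omega = sum_{i<j} (∂f_j/∂x_i - ∂f_i/∂x_j) dx_i ∧ dx_j. Under the identification (dy ∧ dz, dz ∧ dx, dx ∧ dy) ↔ (e_x, e_y, e_z), the coefficients are exactly the components of curl F. Compute:
  ∂R/∂y - ∂Q/∂z = (-3*z) - (2*z) = -5*z
  ∂P/∂z - ∂R/∂x = (-2*y) - (3*z) = -2*y - 3*z
  ∂Q/∂x - ∂P/∂y = (-6*x - 2*y) - (-2*z) = -6*x - 2*y + 2*z.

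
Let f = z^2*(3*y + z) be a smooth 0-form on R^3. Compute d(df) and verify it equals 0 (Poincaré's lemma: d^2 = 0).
d(df) = 0

Step 1: df = sum_i (∂f/∂x_i) dx_i = (0) dx + (3*z^2) dy + (3*z*(2*y + z)) dz.
Step 2: Apply d again. Using the 1-form formula, the coefficient of dx ∧ dy in d(df) is ∂^2 f/∂x ∂y - ∂^2 f/∂y ∂x = (0) - (0) = 0 (equality of mixed partials for smooth f).
Similarly for dx ∧ dz and dy ∧ dz — all coefficients vanish. So d(df) = 0.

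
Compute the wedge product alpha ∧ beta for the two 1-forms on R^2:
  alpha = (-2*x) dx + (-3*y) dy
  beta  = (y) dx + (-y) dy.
alpha ∧ beta = (y*(2*x + 3*y)) dx ∧ dy

Distribute the wedge, using dx_i ∧ dx_j = -dx_j ∧ dx_i and dx_i ∧ dx_i = 0. For each pair (i, j) with i < j, the coefficient of dx_i ∧ dx_j in alpha ∧ beta is (alpha_i * beta_j - alpha_j * beta_i). Collecting: alpha ∧ beta = (y*(2*x + 3*y)) dx ∧ dy.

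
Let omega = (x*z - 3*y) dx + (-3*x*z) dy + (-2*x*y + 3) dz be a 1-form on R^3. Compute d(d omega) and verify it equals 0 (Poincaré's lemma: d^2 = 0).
d(d omega) = 0

Step 1: d omega = sum_{i<j} (∂f_j/∂x_i - ∂f_i/∂x_j) dx_i ∧ dx_j:
  coeff of dx ∧ dy: 3 - 3*z
  coeff of dx ∧ dz: -x - 2*y
  coeff of dy ∧ dz: x
Step 2: Apply d again to each 2-form coefficient. The only possible 3-form in R^3 is dx ∧ dy ∧ dz, with coefficient
  ∂(coeff of dy∧dz)/∂x - ∂(coeff of dx∧dz)/∂y + ∂(coeff of dx∧dy)/∂z
  = ∂/∂x (x) - ∂/∂y (-x - 2*y) + ∂/∂z (3 - 3*z).
Each of these terms simplifies to sums of mixed partials that cancel in pairs. The result is 0 (by equality of mixed partials for smooth functions — Schwarz / Clairaut).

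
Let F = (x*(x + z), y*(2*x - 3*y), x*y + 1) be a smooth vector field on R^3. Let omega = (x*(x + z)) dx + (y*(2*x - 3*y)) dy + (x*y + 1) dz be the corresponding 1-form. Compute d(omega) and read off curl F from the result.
d(omega) = (x) dy ∧ dz + (x - y) dz ∧ dx + (2*y) dx ∧ dy; curl F = (x, x - y, 2*y)

d omega = sum_{i<j} (∂f_j/∂x_i - ∂f_i/∂x_j) dx_i ∧ dx_j. Under the identification (dy ∧ dz, dz ∧ dx, dx ∧ dy) ↔ (e_x, e_y, e_z), the coefficients are exactly the components of curl F. Compute:
  ∂R/∂y - ∂Q/∂z = (x) - (0) = x
  ∂P/∂z - ∂R/∂x = (x) - (y) = x - y
  ∂Q/∂x - ∂P/∂y = (2*y) - (0) = 2*y.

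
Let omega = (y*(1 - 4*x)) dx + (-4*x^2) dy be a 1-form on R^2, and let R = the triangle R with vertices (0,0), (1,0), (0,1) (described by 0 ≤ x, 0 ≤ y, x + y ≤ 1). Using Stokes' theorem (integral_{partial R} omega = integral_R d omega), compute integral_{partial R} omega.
integral_(partial R) omega = -7/6

Stokes: integral_partial_R omega = integral_R d omega with d omega = (∂Q/∂x - ∂P/∂y) dx ∧ dy.
  ∂Q/∂x = -8*x
  ∂P/∂y = 1 - 4*x
  integrand = ∂Q/∂x - ∂P/∂y = -4*x - 1.
Integrating over R: integral_0^1 integral_0^{1-x} (-4*x - 1) dy dx = -7/6.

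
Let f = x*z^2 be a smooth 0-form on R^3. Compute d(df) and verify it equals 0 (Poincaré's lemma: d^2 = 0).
d(df) = 0

Step 1: df = sum_i (∂f/∂x_i) dx_i = (z^2) dx + (0) dy + (2*x*z) dz.
Step 2: Apply d again. Using the 1-form formula, the coefficient of dx ∧ dy in d(df) is ∂^2 f/∂x ∂y - ∂^2 f/∂y ∂x = (0) - (0) = 0 (equality of mixed partials for smooth f).
Similarly for dx ∧ dz and dy ∧ dz — all coefficients vanish. So d(df) = 0.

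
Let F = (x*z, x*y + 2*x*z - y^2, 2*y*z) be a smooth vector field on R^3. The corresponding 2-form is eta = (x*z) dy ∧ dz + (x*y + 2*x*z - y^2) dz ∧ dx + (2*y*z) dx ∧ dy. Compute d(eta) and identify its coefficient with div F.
d(eta) = (x + z) dx ∧ dy ∧ dz; div F = x + z

For a 2-form in R^3 of the form above, applying d gives a 3-form with coefficient ∂P/∂x + ∂Q/∂y + ∂R/∂z:
  ∂P/∂x = z
  ∂Q/∂y = x - 2*y
  ∂R/∂z = 2*y
Sum = x + z, which is exactly div F.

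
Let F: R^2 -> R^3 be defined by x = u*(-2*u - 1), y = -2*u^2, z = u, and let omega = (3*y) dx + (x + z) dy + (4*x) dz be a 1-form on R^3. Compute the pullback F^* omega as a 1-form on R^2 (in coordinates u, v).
F^* omega = (2*u*(16*u^2 - u - 2)) du

Using F^*(f dg) = (f ∘ F) d(g ∘ F), substitute each coordinate x_i by F_i(u, v) in f_i, and replace dx_i by d F_i = (∂F_i/∂u) du + (∂F_i/∂v) dv.
  For the x component: f_1(F) = -6*u^2; d F_1 = (-4*u - 1) du + (0) dv
  For the y component: f_2(F) = -2*u^2; d F_2 = (-4*u) du + (0) dv
  For the z component: f_3(F) = 4*u*(-2*u - 1); d F_3 = (1) du + (0) dv
Combining and collecting du, dv coefficients:
  coeff of du: 2*u*(16*u^2 - u - 2)
  coeff of dv: 0
F^* omega = (2*u*(16*u^2 - u - 2)) du.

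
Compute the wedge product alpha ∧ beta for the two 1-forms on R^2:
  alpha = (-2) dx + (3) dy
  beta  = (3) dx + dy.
alpha ∧ beta = (-11) dx ∧ dy

Distribute the wedge, using dx_i ∧ dx_j = -dx_j ∧ dx_i and dx_i ∧ dx_i = 0. For each pair (i, j) with i < j, the coefficient of dx_i ∧ dx_j in alpha ∧ beta is (alpha_i * beta_j - alpha_j * beta_i). Collecting: alpha ∧ beta = (-11) dx ∧ dy.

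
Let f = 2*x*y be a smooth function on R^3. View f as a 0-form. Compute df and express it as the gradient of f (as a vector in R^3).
df = (2*y) dx + (2*x) dy + (0) dz; grad f = (2*y, 2*x, 0)

For a 0-form f, d f = (∂f/∂x) dx + (∂f/∂y) dy + (∂f/∂z) dz. The components of the vector representation are exactly the entries of grad f in Cartesian coordinates:
  ∂f/∂x = 2*y
  ∂f/∂y = 2*x
  ∂f/∂z = 0.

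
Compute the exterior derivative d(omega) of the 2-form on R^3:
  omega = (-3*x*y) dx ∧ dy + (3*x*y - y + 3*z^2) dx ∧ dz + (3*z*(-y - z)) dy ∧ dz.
d(omega) = (1 - 3*x) dx ∧ dy ∧ dz

For a 2-form omega = sum_{i<j} g_{ij} dx_i ∧ dx_j, the exterior derivative is
  d(omega) = sum_{i<j} d(g_{ij}) ∧ dx_i ∧ dx_j = sum_{i<j, k} (∂g_{ij}/∂x_k) dx_k ∧ dx_i ∧ dx_j.
Expand each term, using dx_k ∧ dx_i ∧ dx_j = sgn(permutation) dx_{(a)} ∧ dx_{(b)} ∧ dx_{(c)} with (a < b < c) sorted:
  d(3*x*y - y + 3*z^2) includes (∂/∂y)(3*x*y - y + 3*z^2) dy = (3*x - 1) dy, which multiplied by dx ∧ dz gives (1 - 3*x) dx ∧ dy ∧ dz
Collecting like 3-forms: d(omega) = (1 - 3*x) dx ∧ dy ∧ dz.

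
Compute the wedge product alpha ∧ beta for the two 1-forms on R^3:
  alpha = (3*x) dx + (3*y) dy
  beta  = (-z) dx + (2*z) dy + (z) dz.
alpha ∧ beta = (3*z*(2*x + y)) dx ∧ dy + (3*x*z) dx ∧ dz + (3*y*z) dy ∧ dz

Distribute the wedge, using dx_i ∧ dx_j = -dx_j ∧ dx_i and dx_i ∧ dx_i = 0. For each pair (i, j) with i < j, the coefficient of dx_i ∧ dx_j in alpha ∧ beta is (alpha_i * beta_j - alpha_j * beta_i). Collecting: alpha ∧ beta = (3*z*(2*x + y)) dx ∧ dy + (3*x*z) dx ∧ dz + (3*y*z) dy ∧ dz.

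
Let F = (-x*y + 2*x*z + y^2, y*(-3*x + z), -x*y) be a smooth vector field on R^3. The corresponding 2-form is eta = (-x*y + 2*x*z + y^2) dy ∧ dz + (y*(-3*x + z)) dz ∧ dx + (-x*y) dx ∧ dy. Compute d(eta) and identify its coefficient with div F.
d(eta) = (-3*x - y + 3*z) dx ∧ dy ∧ dz; div F = -3*x - y + 3*z

For a 2-form in R^3 of the form above, applying d gives a 3-form with coefficient ∂P/∂x + ∂Q/∂y + ∂R/∂z:
  ∂P/∂x = -y + 2*z
  ∂Q/∂y = -3*x + z
  ∂R/∂z = 0
Sum = -3*x - y + 3*z, which is exactly div F.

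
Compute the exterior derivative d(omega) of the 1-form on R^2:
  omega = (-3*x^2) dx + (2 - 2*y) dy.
d(omega) = 0

For a 1-form omega = sum_i f_i dx_i, the exterior derivative is
  d(omega) = sum_{i < j} (∂f_j/∂x_i - ∂f_i/∂x_j) dx_i ∧ dx_j.

Assembling: d(omega) = 0.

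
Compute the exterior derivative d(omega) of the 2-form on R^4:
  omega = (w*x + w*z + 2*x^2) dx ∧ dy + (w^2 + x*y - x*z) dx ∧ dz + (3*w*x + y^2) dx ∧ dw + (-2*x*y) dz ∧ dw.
d(omega) = (w - x) dx ∧ dy ∧ dz + (x - 2*y + z) dx ∧ dy ∧ dw + (2*w - 2*y) dx ∧ dz ∧ dw + (-2*x) dy ∧ dz ∧ dw

For a 2-form omega = sum_{i<j} g_{ij} dx_i ∧ dx_j, the exterior derivative is
  d(omega) = sum_{i<j} d(g_{ij}) ∧ dx_i ∧ dx_j = sum_{i<j, k} (∂g_{ij}/∂x_k) dx_k ∧ dx_i ∧ dx_j.
Expand each term, using dx_k ∧ dx_i ∧ dx_j = sgn(permutation) dx_{(a)} ∧ dx_{(b)} ∧ dx_{(c)} with (a < b < c) sorted:
  d(w*x + w*z + 2*x^2) includes (∂/∂z)(w*x + w*z + 2*x^2) dz = (w) dz, which multiplied by dx ∧ dy gives (w) dx ∧ dy ∧ dz
  d(w*x + w*z + 2*x^2) includes (∂/∂w)(w*x + w*z + 2*x^2) dw = (x + z) dw, which multiplied by dx ∧ dy gives (x + z) dx ∧ dy ∧ dw
  d(w^2 + x*y - x*z) includes (∂/∂y)(w^2 + x*y - x*z) dy = (x) dy, which multiplied by dx ∧ dz gives (-x) dx ∧ dy ∧ dz
  d(w^2 + x*y - x*z) includes (∂/∂w)(w^2 + x*y - x*z) dw = (2*w) dw, which multiplied by dx ∧ dz gives (2*w) dx ∧ dz ∧ dw
  d(3*w*x + y^2) includes (∂/∂y)(3*w*x + y^2) dy = (2*y) dy, which multiplied by dx ∧ dw gives (-2*y) dx ∧ dy ∧ dw
  d(-2*x*y) includes (∂/∂x)(-2*x*y) dx = (-2*y) dx, which multiplied by dz ∧ dw gives (-2*y) dx ∧ dz ∧ dw
  d(-2*x*y) includes (∂/∂y)(-2*x*y) dy = (-2*x) dy, which multiplied by dz ∧ dw gives (-2*x) dy ∧ dz ∧ dw
Collecting like 3-forms: d(omega) = (w - x) dx ∧ dy ∧ dz + (x - 2*y + z) dx ∧ dy ∧ dw + (2*w - 2*y) dx ∧ dz ∧ dw + (-2*x) dy ∧ dz ∧ dw.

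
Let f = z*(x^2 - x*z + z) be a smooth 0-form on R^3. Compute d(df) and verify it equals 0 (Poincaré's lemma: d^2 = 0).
d(df) = 0

Step 1: df = sum_i (∂f/∂x_i) dx_i = (z*(2*x - z)) dx + (0) dy + (x^2 - 2*x*z + 2*z) dz.
Step 2: Apply d again. Using the 1-form formula, the coefficient of dx ∧ dy in d(df) is ∂^2 f/∂x ∂y - ∂^2 f/∂y ∂x = (0) - (0) = 0 (equality of mixed partials for smooth f).
Similarly for dx ∧ dz and dy ∧ dz — all coefficients vanish. So d(df) = 0.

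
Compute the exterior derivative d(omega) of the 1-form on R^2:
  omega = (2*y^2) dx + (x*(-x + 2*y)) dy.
d(omega) = (-2*x - 2*y) dx ∧ dy

For a 1-form omega = sum_i f_i dx_i, the exterior derivative is
  d(omega) = sum_{i < j} (∂f_j/∂x_i - ∂f_i/∂x_j) dx_i ∧ dx_j.
  coefficient of dx ∧ dy: ∂f_2/∂x - ∂f_1/∂y = ∂(x*(-x + 2*y))/∂x - ∂(2*y^2)/∂y = -2*x - 2*y
Assembling: d(omega) = (-2*x - 2*y) dx ∧ dy.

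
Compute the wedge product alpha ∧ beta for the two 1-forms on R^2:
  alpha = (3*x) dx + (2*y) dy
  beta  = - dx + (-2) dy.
alpha ∧ beta = (-6*x + 2*y) dx ∧ dy

Distribute the wedge, using dx_i ∧ dx_j = -dx_j ∧ dx_i and dx_i ∧ dx_i = 0. For each pair (i, j) with i < j, the coefficient of dx_i ∧ dx_j in alpha ∧ beta is (alpha_i * beta_j - alpha_j * beta_i). Collecting: alpha ∧ beta = (-6*x + 2*y) dx ∧ dy.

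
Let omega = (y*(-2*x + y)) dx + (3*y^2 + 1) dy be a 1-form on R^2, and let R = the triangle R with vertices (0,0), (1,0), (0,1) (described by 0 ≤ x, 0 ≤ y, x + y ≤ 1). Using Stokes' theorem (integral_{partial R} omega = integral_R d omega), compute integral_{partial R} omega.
integral_(partial R) omega = 0

Stokes: integral_partial_R omega = integral_R d omega with d omega = (∂Q/∂x - ∂P/∂y) dx ∧ dy.
  ∂Q/∂x = 0
  ∂P/∂y = -2*x + 2*y
  integrand = ∂Q/∂x - ∂P/∂y = 2*x - 2*y.
Integrating over R: integral_0^1 integral_0^{1-x} (2*x - 2*y) dy dx = 0.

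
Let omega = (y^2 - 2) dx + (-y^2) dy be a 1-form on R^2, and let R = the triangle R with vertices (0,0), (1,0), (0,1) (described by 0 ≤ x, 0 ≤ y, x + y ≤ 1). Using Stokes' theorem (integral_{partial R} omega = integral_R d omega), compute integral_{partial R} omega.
integral_(partial R) omega = -1/3

Stokes: integral_partial_R omega = integral_R d omega with d omega = (∂Q/∂x - ∂P/∂y) dx ∧ dy.
  ∂Q/∂x = 0
  ∂P/∂y = 2*y
  integrand = ∂Q/∂x - ∂P/∂y = -2*y.
Integrating over R: integral_0^1 integral_0^{1-x} (-2*y) dy dx = -1/3.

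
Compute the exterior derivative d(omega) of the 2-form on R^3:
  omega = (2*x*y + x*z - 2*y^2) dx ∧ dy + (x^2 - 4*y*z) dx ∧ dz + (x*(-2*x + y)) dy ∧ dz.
d(omega) = (-3*x + y + 4*z) dx ∧ dy ∧ dz

For a 2-form omega = sum_{i<j} g_{ij} dx_i ∧ dx_j, the exterior derivative is
  d(omega) = sum_{i<j} d(g_{ij}) ∧ dx_i ∧ dx_j = sum_{i<j, k} (∂g_{ij}/∂x_k) dx_k ∧ dx_i ∧ dx_j.
Expand each term, using dx_k ∧ dx_i ∧ dx_j = sgn(permutation) dx_{(a)} ∧ dx_{(b)} ∧ dx_{(c)} with (a < b < c) sorted:
  d(2*x*y + x*z - 2*y^2) includes (∂/∂z)(2*x*y + x*z - 2*y^2) dz = (x) dz, which multiplied by dx ∧ dy gives (x) dx ∧ dy ∧ dz
  d(x^2 - 4*y*z) includes (∂/∂y)(x^2 - 4*y*z) dy = (-4*z) dy, which multiplied by dx ∧ dz gives (4*z) dx ∧ dy ∧ dz
  d(x*(-2*x + y)) includes (∂/∂x)(x*(-2*x + y)) dx = (-4*x + y) dx, which multiplied by dy ∧ dz gives (-4*x + y) dx ∧ dy ∧ dz
Collecting like 3-forms: d(omega) = (-3*x + y + 4*z) dx ∧ dy ∧ dz.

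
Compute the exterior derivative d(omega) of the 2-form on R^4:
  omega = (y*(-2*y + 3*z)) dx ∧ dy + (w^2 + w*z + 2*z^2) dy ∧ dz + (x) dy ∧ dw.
d(omega) = (3*y) dx ∧ dy ∧ dz + (2*w + z) dy ∧ dz ∧ dw + (1) dx ∧ dy ∧ dw

For a 2-form omega = sum_{i<j} g_{ij} dx_i ∧ dx_j, the exterior derivative is
  d(omega) = sum_{i<j} d(g_{ij}) ∧ dx_i ∧ dx_j = sum_{i<j, k} (∂g_{ij}/∂x_k) dx_k ∧ dx_i ∧ dx_j.
Expand each term, using dx_k ∧ dx_i ∧ dx_j = sgn(permutation) dx_{(a)} ∧ dx_{(b)} ∧ dx_{(c)} with (a < b < c) sorted:
  d(y*(-2*y + 3*z)) includes (∂/∂z)(y*(-2*y + 3*z)) dz = (3*y) dz, which multiplied by dx ∧ dy gives (3*y) dx ∧ dy ∧ dz
  d(w^2 + w*z + 2*z^2) includes (∂/∂w)(w^2 + w*z + 2*z^2) dw = (2*w + z) dw, which multiplied by dy ∧ dz gives (2*w + z) dy ∧ dz ∧ dw
  d(x) includes (∂/∂x)(x) dx = (1) dx, which multiplied by dy ∧ dw gives (1) dx ∧ dy ∧ dw
Collecting like 3-forms: d(omega) = (3*y) dx ∧ dy ∧ dz + (2*w + z) dy ∧ dz ∧ dw + (1) dx ∧ dy ∧ dw.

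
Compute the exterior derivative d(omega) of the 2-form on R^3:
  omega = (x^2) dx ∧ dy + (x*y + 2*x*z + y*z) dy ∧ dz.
d(omega) = (y + 2*z) dx ∧ dy ∧ dz

For a 2-form omega = sum_{i<j} g_{ij} dx_i ∧ dx_j, the exterior derivative is
  d(omega) = sum_{i<j} d(g_{ij}) ∧ dx_i ∧ dx_j = sum_{i<j, k} (∂g_{ij}/∂x_k) dx_k ∧ dx_i ∧ dx_j.
Expand each term, using dx_k ∧ dx_i ∧ dx_j = sgn(permutation) dx_{(a)} ∧ dx_{(b)} ∧ dx_{(c)} with (a < b < c) sorted:
  d(x*y + 2*x*z + y*z) includes (∂/∂x)(x*y + 2*x*z + y*z) dx = (y + 2*z) dx, which multiplied by dy ∧ dz gives (y + 2*z) dx ∧ dy ∧ dz
Collecting like 3-forms: d(omega) = (y + 2*z) dx ∧ dy ∧ dz.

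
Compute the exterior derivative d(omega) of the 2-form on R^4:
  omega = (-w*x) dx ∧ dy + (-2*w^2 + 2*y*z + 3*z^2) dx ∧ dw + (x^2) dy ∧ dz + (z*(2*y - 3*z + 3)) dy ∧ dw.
d(omega) = (-x - 2*z) dx ∧ dy ∧ dw + (-2*y - 6*z) dx ∧ dz ∧ dw + (2*x) dx ∧ dy ∧ dz + (-2*y + 6*z - 3) dy ∧ dz ∧ dw

For a 2-form omega = sum_{i<j} g_{ij} dx_i ∧ dx_j, the exterior derivative is
  d(omega) = sum_{i<j} d(g_{ij}) ∧ dx_i ∧ dx_j = sum_{i<j, k} (∂g_{ij}/∂x_k) dx_k ∧ dx_i ∧ dx_j.
Expand each term, using dx_k ∧ dx_i ∧ dx_j = sgn(permutation) dx_{(a)} ∧ dx_{(b)} ∧ dx_{(c)} with (a < b < c) sorted:
  d(-w*x) includes (∂/∂w)(-w*x) dw = (-x) dw, which multiplied by dx ∧ dy gives (-x) dx ∧ dy ∧ dw
  d(-2*w^2 + 2*y*z + 3*z^2) includes (∂/∂y)(-2*w^2 + 2*y*z + 3*z^2) dy = (2*z) dy, which multiplied by dx ∧ dw gives (-2*z) dx ∧ dy ∧ dw
  d(-2*w^2 + 2*y*z + 3*z^2) includes (∂/∂z)(-2*w^2 + 2*y*z + 3*z^2) dz = (2*y + 6*z) dz, which multiplied by dx ∧ dw gives (-2*y - 6*z) dx ∧ dz ∧ dw
  d(x^2) includes (∂/∂x)(x^2) dx = (2*x) dx, which multiplied by dy ∧ dz gives (2*x) dx ∧ dy ∧ dz
  d(z*(2*y - 3*z + 3)) includes (∂/∂z)(z*(2*y - 3*z + 3)) dz = (2*y - 6*z + 3) dz, which multiplied by dy ∧ dw gives (-2*y + 6*z - 3) dy ∧ dz ∧ dw
Collecting like 3-forms: d(omega) = (-x - 2*z) dx ∧ dy ∧ dw + (-2*y - 6*z) dx ∧ dz ∧ dw + (2*x) dx ∧ dy ∧ dz + (-2*y + 6*z - 3) dy ∧ dz ∧ dw.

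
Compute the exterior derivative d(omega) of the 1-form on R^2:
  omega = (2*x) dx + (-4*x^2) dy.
d(omega) = (-8*x) dx ∧ dy

For a 1-form omega = sum_i f_i dx_i, the exterior derivative is
  d(omega) = sum_{i < j} (∂f_j/∂x_i - ∂f_i/∂x_j) dx_i ∧ dx_j.
  coefficient of dx ∧ dy: ∂f_2/∂x - ∂f_1/∂y = ∂(-4*x^2)/∂x - ∂(2*x)/∂y = -8*x
Assembling: d(omega) = (-8*x) dx ∧ dy.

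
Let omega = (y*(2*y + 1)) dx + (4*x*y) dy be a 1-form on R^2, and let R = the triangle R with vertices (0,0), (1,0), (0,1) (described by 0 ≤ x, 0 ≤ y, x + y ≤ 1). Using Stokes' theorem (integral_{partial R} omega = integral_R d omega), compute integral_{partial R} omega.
integral_(partial R) omega = -1/2

Stokes: integral_partial_R omega = integral_R d omega with d omega = (∂Q/∂x - ∂P/∂y) dx ∧ dy.
  ∂Q/∂x = 4*y
  ∂P/∂y = 4*y + 1
  integrand = ∂Q/∂x - ∂P/∂y = -1.
Integrating over R: integral_0^1 integral_0^{1-x} (-1) dy dx = -1/2.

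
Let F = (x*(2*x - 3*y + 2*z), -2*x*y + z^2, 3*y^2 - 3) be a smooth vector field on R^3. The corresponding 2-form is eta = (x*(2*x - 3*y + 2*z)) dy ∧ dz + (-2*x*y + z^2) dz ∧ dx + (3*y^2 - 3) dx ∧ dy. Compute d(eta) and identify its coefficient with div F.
d(eta) = (2*x - 3*y + 2*z) dx ∧ dy ∧ dz; div F = 2*x - 3*y + 2*z

For a 2-form in R^3 of the form above, applying d gives a 3-form with coefficient ∂P/∂x + ∂Q/∂y + ∂R/∂z:
  ∂P/∂x = 4*x - 3*y + 2*z
  ∂Q/∂y = -2*x
  ∂R/∂z = 0
Sum = 2*x - 3*y + 2*z, which is exactly div F.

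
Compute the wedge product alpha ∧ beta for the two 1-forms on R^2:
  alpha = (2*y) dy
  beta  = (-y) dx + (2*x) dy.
alpha ∧ beta = (2*y^2) dx ∧ dy

Distribute the wedge, using dx_i ∧ dx_j = -dx_j ∧ dx_i and dx_i ∧ dx_i = 0. For each pair (i, j) with i < j, the coefficient of dx_i ∧ dx_j in alpha ∧ beta is (alpha_i * beta_j - alpha_j * beta_i). Collecting: alpha ∧ beta = (2*y^2) dx ∧ dy.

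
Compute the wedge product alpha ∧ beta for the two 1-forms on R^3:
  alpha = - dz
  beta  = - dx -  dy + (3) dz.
alpha ∧ beta = (-1) dx ∧ dz + (-1) dy ∧ dz

Distribute the wedge, using dx_i ∧ dx_j = -dx_j ∧ dx_i and dx_i ∧ dx_i = 0. For each pair (i, j) with i < j, the coefficient of dx_i ∧ dx_j in alpha ∧ beta is (alpha_i * beta_j - alpha_j * beta_i). Collecting: alpha ∧ beta = (-1) dx ∧ dz + (-1) dy ∧ dz.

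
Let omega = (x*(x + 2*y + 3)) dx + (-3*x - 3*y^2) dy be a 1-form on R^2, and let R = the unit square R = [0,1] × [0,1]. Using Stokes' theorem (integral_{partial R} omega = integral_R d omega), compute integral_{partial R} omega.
integral_(partial R) omega = -4

Stokes: integral_partial_R omega = integral_R d omega with d omega = (∂Q/∂x - ∂P/∂y) dx ∧ dy.
  ∂Q/∂x = -3
  ∂P/∂y = 2*x
  integrand = ∂Q/∂x - ∂P/∂y = -2*x - 3.
Integrating over R: integral_0^1 integral_0^1 (-2*x - 3) dx dy = -4.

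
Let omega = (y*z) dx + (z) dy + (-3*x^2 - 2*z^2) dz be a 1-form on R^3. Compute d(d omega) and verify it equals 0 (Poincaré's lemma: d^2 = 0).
d(d omega) = 0

Step 1: d omega = sum_{i<j} (∂f_j/∂x_i - ∂f_i/∂x_j) dx_i ∧ dx_j:
  coeff of dx ∧ dy: -z
  coeff of dx ∧ dz: -6*x - y
  coeff of dy ∧ dz: -1
Step 2: Apply d again to each 2-form coefficient. The only possible 3-form in R^3 is dx ∧ dy ∧ dz, with coefficient
  ∂(coeff of dy∧dz)/∂x - ∂(coeff of dx∧dz)/∂y + ∂(coeff of dx∧dy)/∂z
  = ∂/∂x (-1) - ∂/∂y (-6*x - y) + ∂/∂z (-z).
Each of these terms simplifies to sums of mixed partials that cancel in pairs. The result is 0 (by equality of mixed partials for smooth functions — Schwarz / Clairaut).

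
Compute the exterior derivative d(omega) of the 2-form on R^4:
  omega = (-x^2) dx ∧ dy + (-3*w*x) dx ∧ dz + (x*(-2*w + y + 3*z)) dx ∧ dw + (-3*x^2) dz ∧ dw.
d(omega) = (-12*x) dx ∧ dz ∧ dw + (-x) dx ∧ dy ∧ dw

For a 2-form omega = sum_{i<j} g_{ij} dx_i ∧ dx_j, the exterior derivative is
  d(omega) = sum_{i<j} d(g_{ij}) ∧ dx_i ∧ dx_j = sum_{i<j, k} (∂g_{ij}/∂x_k) dx_k ∧ dx_i ∧ dx_j.
Expand each term, using dx_k ∧ dx_i ∧ dx_j = sgn(permutation) dx_{(a)} ∧ dx_{(b)} ∧ dx_{(c)} with (a < b < c) sorted:
  d(-3*w*x) includes (∂/∂w)(-3*w*x) dw = (-3*x) dw, which multiplied by dx ∧ dz gives (-3*x) dx ∧ dz ∧ dw
  d(x*(-2*w + y + 3*z)) includes (∂/∂y)(x*(-2*w + y + 3*z)) dy = (x) dy, which multiplied by dx ∧ dw gives (-x) dx ∧ dy ∧ dw
  d(x*(-2*w + y + 3*z)) includes (∂/∂z)(x*(-2*w + y + 3*z)) dz = (3*x) dz, which multiplied by dx ∧ dw gives (-3*x) dx ∧ dz ∧ dw
  d(-3*x^2) includes (∂/∂x)(-3*x^2) dx = (-6*x) dx, which multiplied by dz ∧ dw gives (-6*x) dx ∧ dz ∧ dw
Collecting like 3-forms: d(omega) = (-12*x) dx ∧ dz ∧ dw + (-x) dx ∧ dy ∧ dw.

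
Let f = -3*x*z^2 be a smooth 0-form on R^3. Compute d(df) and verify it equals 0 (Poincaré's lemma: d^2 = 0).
d(df) = 0

Step 1: df = sum_i (∂f/∂x_i) dx_i = (-3*z^2) dx + (0) dy + (-6*x*z) dz.
Step 2: Apply d again. Using the 1-form formula, the coefficient of dx ∧ dy in d(df) is ∂^2 f/∂x ∂y - ∂^2 f/∂y ∂x = (0) - (0) = 0 (equality of mixed partials for smooth f).
Similarly for dx ∧ dz and dy ∧ dz — all coefficients vanish. So d(df) = 0.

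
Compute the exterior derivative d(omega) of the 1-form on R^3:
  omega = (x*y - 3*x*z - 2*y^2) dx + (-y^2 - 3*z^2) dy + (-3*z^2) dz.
d(omega) = (-x + 4*y) dx ∧ dy + (3*x) dx ∧ dz + (6*z) dy ∧ dz

For a 1-form omega = sum_i f_i dx_i, the exterior derivative is
  d(omega) = sum_{i < j} (∂f_j/∂x_i - ∂f_i/∂x_j) dx_i ∧ dx_j.
  coefficient of dx ∧ dy: ∂f_2/∂x - ∂f_1/∂y = ∂(-y^2 - 3*z^2)/∂x - ∂(x*y - 3*x*z - 2*y^2)/∂y = -x + 4*y
  coefficient of dx ∧ dz: ∂f_3/∂x - ∂f_1/∂z = ∂(-3*z^2)/∂x - ∂(x*y - 3*x*z - 2*y^2)/∂z = 3*x
  coefficient of dy ∧ dz: ∂f_3/∂y - ∂f_2/∂z = ∂(-3*z^2)/∂y - ∂(-y^2 - 3*z^2)/∂z = 6*z
Assembling: d(omega) = (-x + 4*y) dx ∧ dy + (3*x) dx ∧ dz + (6*z) dy ∧ dz.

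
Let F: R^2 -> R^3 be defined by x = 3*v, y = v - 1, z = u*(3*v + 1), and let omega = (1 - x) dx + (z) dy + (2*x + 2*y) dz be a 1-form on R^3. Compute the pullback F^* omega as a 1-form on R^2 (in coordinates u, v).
F^* omega = (24*v^2 + 2*v - 2) du + (27*u*v - 5*u - 9*v + 3) dv

Using F^*(f dg) = (f ∘ F) d(g ∘ F), substitute each coordinate x_i by F_i(u, v) in f_i, and replace dx_i by d F_i = (∂F_i/∂u) du + (∂F_i/∂v) dv.
  For the x component: f_1(F) = 1 - 3*v; d F_1 = (0) du + (3) dv
  For the y component: f_2(F) = u*(3*v + 1); d F_2 = (0) du + (1) dv
  For the z component: f_3(F) = 8*v - 2; d F_3 = (3*v + 1) du + (3*u) dv
Combining and collecting du, dv coefficients:
  coeff of du: 24*v^2 + 2*v - 2
  coeff of dv: 27*u*v - 5*u - 9*v + 3
F^* omega = (24*v^2 + 2*v - 2) du + (27*u*v - 5*u - 9*v + 3) dv.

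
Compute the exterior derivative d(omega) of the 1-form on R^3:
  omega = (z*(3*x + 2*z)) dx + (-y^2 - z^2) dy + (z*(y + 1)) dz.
d(omega) = (-3*x - 4*z) dx ∧ dz + (3*z) dy ∧ dz

For a 1-form omega = sum_i f_i dx_i, the exterior derivative is
  d(omega) = sum_{i < j} (∂f_j/∂x_i - ∂f_i/∂x_j) dx_i ∧ dx_j.
  coefficient of dx ∧ dz: ∂f_3/∂x - ∂f_1/∂z = ∂(z*(y + 1))/∂x - ∂(z*(3*x + 2*z))/∂z = -3*x - 4*z
  coefficient of dy ∧ dz: ∂f_3/∂y - ∂f_2/∂z = ∂(z*(y + 1))/∂y - ∂(-y^2 - z^2)/∂z = 3*z
Assembling: d(omega) = (-3*x - 4*z) dx ∧ dz + (3*z) dy ∧ dz.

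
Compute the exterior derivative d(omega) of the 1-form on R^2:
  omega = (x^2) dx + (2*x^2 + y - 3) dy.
d(omega) = (4*x) dx ∧ dy

For a 1-form omega = sum_i f_i dx_i, the exterior derivative is
  d(omega) = sum_{i < j} (∂f_j/∂x_i - ∂f_i/∂x_j) dx_i ∧ dx_j.
  coefficient of dx ∧ dy: ∂f_2/∂x - ∂f_1/∂y = ∂(2*x^2 + y - 3)/∂x - ∂(x^2)/∂y = 4*x
Assembling: d(omega) = (4*x) dx ∧ dy.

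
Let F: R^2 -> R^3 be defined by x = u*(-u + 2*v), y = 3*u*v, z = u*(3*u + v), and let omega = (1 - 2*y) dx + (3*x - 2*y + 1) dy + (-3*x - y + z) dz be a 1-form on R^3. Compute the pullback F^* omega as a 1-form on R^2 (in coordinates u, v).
F^* omega = (36*u^3 - 39*u^2*v - 20*u*v^2 - 2*u + 5*v) du + (u*(-3*u^2 - 20*u*v + 5)) dv

Using F^*(f dg) = (f ∘ F) d(g ∘ F), substitute each coordinate x_i by F_i(u, v) in f_i, and replace dx_i by d F_i = (∂F_i/∂u) du + (∂F_i/∂v) dv.
  For the x component: f_1(F) = -6*u*v + 1; d F_1 = (-2*u + 2*v) du + (2*u) dv
  For the y component: f_2(F) = 1 - 3*u^2; d F_2 = (3*v) du + (3*u) dv
  For the z component: f_3(F) = 2*u*(3*u - 4*v); d F_3 = (6*u + v) du + (u) dv
Combining and collecting du, dv coefficients:
  coeff of du: 36*u^3 - 39*u^2*v - 20*u*v^2 - 2*u + 5*v
  coeff of dv: u*(-3*u^2 - 20*u*v + 5)
F^* omega = (36*u^3 - 39*u^2*v - 20*u*v^2 - 2*u + 5*v) du + (u*(-3*u^2 - 20*u*v + 5)) dv.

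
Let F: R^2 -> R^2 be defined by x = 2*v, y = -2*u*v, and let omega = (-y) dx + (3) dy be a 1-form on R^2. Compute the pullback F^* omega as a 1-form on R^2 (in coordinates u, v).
F^* omega = (-6*v) du + (2*u*(2*v - 3)) dv

Using F^*(f dg) = (f ∘ F) d(g ∘ F), substitute each coordinate x_i by F_i(u, v) in f_i, and replace dx_i by d F_i = (∂F_i/∂u) du + (∂F_i/∂v) dv.
  For the x component: f_1(F) = 2*u*v; d F_1 = (0) du + (2) dv
  For the y component: f_2(F) = 3; d F_2 = (-2*v) du + (-2*u) dv
Combining and collecting du, dv coefficients:
  coeff of du: -6*v
  coeff of dv: 2*u*(2*v - 3)
F^* omega = (-6*v) du + (2*u*(2*v - 3)) dv.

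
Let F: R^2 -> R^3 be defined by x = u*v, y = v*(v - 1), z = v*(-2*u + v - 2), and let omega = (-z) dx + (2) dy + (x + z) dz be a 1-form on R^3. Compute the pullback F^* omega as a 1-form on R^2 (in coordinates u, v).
F^* omega = (v^2*(4*u - 3*v + 6)) du + (4*u^2*v - 5*u*v^2 + 8*u*v + 2*v^3 - 6*v^2 + 8*v - 2) dv

Using F^*(f dg) = (f ∘ F) d(g ∘ F), substitute each coordinate x_i by F_i(u, v) in f_i, and replace dx_i by d F_i = (∂F_i/∂u) du + (∂F_i/∂v) dv.
  For the x component: f_1(F) = v*(2*u - v + 2); d F_1 = (v) du + (u) dv
  For the y component: f_2(F) = 2; d F_2 = (0) du + (2*v - 1) dv
  For the z component: f_3(F) = v*(-u + v - 2); d F_3 = (-2*v) du + (-2*u + 2*v - 2) dv
Combining and collecting du, dv coefficients:
  coeff of du: v^2*(4*u - 3*v + 6)
  coeff of dv: 4*u^2*v - 5*u*v^2 + 8*u*v + 2*v^3 - 6*v^2 + 8*v - 2
F^* omega = (v^2*(4*u - 3*v + 6)) du + (4*u^2*v - 5*u*v^2 + 8*u*v + 2*v^3 - 6*v^2 + 8*v - 2) dv.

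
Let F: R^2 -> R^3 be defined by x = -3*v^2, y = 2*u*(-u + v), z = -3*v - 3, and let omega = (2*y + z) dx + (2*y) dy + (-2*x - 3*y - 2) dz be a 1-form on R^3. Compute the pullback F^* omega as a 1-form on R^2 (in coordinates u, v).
F^* omega = (8*u*(2*u^2 - 3*u*v + v^2)) du + (-8*u^3 + 32*u^2*v - 18*u^2 - 24*u*v^2 + 18*u*v + 18*v + 6) dv

Using F^*(f dg) = (f ∘ F) d(g ∘ F), substitute each coordinate x_i by F_i(u, v) in f_i, and replace dx_i by d F_i = (∂F_i/∂u) du + (∂F_i/∂v) dv.
  For the x component: f_1(F) = -4*u^2 + 4*u*v - 3*v - 3; d F_1 = (0) du + (-6*v) dv
  For the y component: f_2(F) = 4*u*(-u + v); d F_2 = (-4*u + 2*v) du + (2*u) dv
  For the z component: f_3(F) = 6*u^2 - 6*u*v + 6*v^2 - 2; d F_3 = (0) du + (-3) dv
Combining and collecting du, dv coefficients:
  coeff of du: 8*u*(2*u^2 - 3*u*v + v^2)
  coeff of dv: -8*u^3 + 32*u^2*v - 18*u^2 - 24*u*v^2 + 18*u*v + 18*v + 6
F^* omega = (8*u*(2*u^2 - 3*u*v + v^2)) du + (-8*u^3 + 32*u^2*v - 18*u^2 - 24*u*v^2 + 18*u*v + 18*v + 6) dv.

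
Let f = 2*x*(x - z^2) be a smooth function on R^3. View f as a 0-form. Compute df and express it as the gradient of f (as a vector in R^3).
df = (4*x - 2*z^2) dx + (0) dy + (-4*x*z) dz; grad f = (4*x - 2*z^2, 0, -4*x*z)

For a 0-form f, d f = (∂f/∂x) dx + (∂f/∂y) dy + (∂f/∂z) dz. The components of the vector representation are exactly the entries of grad f in Cartesian coordinates:
  ∂f/∂x = 4*x - 2*z^2
  ∂f/∂y = 0
  ∂f/∂z = -4*x*z.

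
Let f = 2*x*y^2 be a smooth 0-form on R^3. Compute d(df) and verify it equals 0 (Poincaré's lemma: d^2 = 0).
d(df) = 0

Step 1: df = sum_i (∂f/∂x_i) dx_i = (2*y^2) dx + (4*x*y) dy + (0) dz.
Step 2: Apply d again. Using the 1-form formula, the coefficient of dx ∧ dy in d(df) is ∂^2 f/∂x ∂y - ∂^2 f/∂y ∂x = (4*y) - (4*y) = 0 (equality of mixed partials for smooth f).
Similarly for dx ∧ dz and dy ∧ dz — all coefficients vanish. So d(df) = 0.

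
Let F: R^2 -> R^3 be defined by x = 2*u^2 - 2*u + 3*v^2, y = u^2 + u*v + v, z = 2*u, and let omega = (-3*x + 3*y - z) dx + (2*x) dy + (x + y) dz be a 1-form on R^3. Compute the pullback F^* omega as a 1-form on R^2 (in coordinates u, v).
F^* omega = (-4*u^3 + 16*u^2*v + 20*u^2 - 24*u*v^2 + 4*u*v - 12*u + 6*v^3 + 24*v^2 - 4*v) du + (4*u^3 - 18*u^2*v + 24*u*v^2 + 24*u*v - 4*u - 54*v^3 + 24*v^2) dv

Using F^*(f dg) = (f ∘ F) d(g ∘ F), substitute each coordinate x_i by F_i(u, v) in f_i, and replace dx_i by d F_i = (∂F_i/∂u) du + (∂F_i/∂v) dv.
  For the x component: f_1(F) = -3*u^2 + 3*u*v + 4*u - 9*v^2 + 3*v; d F_1 = (4*u - 2) du + (6*v) dv
  For the y component: f_2(F) = 4*u^2 - 4*u + 6*v^2; d F_2 = (2*u + v) du + (u + 1) dv
  For the z component: f_3(F) = 3*u^2 + u*v - 2*u + 3*v^2 + v; d F_3 = (2) du + (0) dv
Combining and collecting du, dv coefficients:
  coeff of du: -4*u^3 + 16*u^2*v + 20*u^2 - 24*u*v^2 + 4*u*v - 12*u + 6*v^3 + 24*v^2 - 4*v
  coeff of dv: 4*u^3 - 18*u^2*v + 24*u*v^2 + 24*u*v - 4*u - 54*v^3 + 24*v^2
F^* omega = (-4*u^3 + 16*u^2*v + 20*u^2 - 24*u*v^2 + 4*u*v - 12*u + 6*v^3 + 24*v^2 - 4*v) du + (4*u^3 - 18*u^2*v + 24*u*v^2 + 24*u*v - 4*u - 54*v^3 + 24*v^2) dv.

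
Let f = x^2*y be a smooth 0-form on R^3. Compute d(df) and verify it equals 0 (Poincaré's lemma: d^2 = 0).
d(df) = 0

Step 1: df = sum_i (∂f/∂x_i) dx_i = (2*x*y) dx + (x^2) dy + (0) dz.
Step 2: Apply d again. Using the 1-form formula, the coefficient of dx ∧ dy in d(df) is ∂^2 f/∂x ∂y - ∂^2 f/∂y ∂x = (2*x) - (2*x) = 0 (equality of mixed partials for smooth f).
Similarly for dx ∧ dz and dy ∧ dz — all coefficients vanish. So d(df) = 0.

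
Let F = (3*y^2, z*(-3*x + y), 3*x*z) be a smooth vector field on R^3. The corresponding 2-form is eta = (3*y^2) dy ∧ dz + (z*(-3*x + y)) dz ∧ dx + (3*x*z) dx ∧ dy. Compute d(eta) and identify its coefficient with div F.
d(eta) = (3*x + z) dx ∧ dy ∧ dz; div F = 3*x + z

For a 2-form in R^3 of the form above, applying d gives a 3-form with coefficient ∂P/∂x + ∂Q/∂y + ∂R/∂z:
  ∂P/∂x = 0
  ∂Q/∂y = z
  ∂R/∂z = 3*x
Sum = 3*x + z, which is exactly div F.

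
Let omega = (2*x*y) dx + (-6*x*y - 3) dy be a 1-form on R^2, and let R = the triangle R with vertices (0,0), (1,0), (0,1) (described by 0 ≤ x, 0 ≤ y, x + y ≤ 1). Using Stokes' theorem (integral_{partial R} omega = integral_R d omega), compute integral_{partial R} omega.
integral_(partial R) omega = -4/3

Stokes: integral_partial_R omega = integral_R d omega with d omega = (∂Q/∂x - ∂P/∂y) dx ∧ dy.
  ∂Q/∂x = -6*y
  ∂P/∂y = 2*x
  integrand = ∂Q/∂x - ∂P/∂y = -2*x - 6*y.
Integrating over R: integral_0^1 integral_0^{1-x} (-2*x - 6*y) dy dx = -4/3.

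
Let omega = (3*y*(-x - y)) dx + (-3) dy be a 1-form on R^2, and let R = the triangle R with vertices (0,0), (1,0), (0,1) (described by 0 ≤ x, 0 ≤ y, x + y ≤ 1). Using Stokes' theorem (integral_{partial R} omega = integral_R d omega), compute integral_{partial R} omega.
integral_(partial R) omega = 3/2

Stokes: integral_partial_R omega = integral_R d omega with d omega = (∂Q/∂x - ∂P/∂y) dx ∧ dy.
  ∂Q/∂x = 0
  ∂P/∂y = -3*x - 6*y
  integrand = ∂Q/∂x - ∂P/∂y = 3*x + 6*y.
Integrating over R: integral_0^1 integral_0^{1-x} (3*x + 6*y) dy dx = 3/2.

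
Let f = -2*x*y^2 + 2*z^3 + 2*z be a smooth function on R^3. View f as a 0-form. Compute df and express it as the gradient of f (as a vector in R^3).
df = (-2*y^2) dx + (-4*x*y) dy + (6*z^2 + 2) dz; grad f = (-2*y^2, -4*x*y, 6*z^2 + 2)

For a 0-form f, d f = (∂f/∂x) dx + (∂f/∂y) dy + (∂f/∂z) dz. The components of the vector representation are exactly the entries of grad f in Cartesian coordinates:
  ∂f/∂x = -2*y^2
  ∂f/∂y = -4*x*y
  ∂f/∂z = 6*z^2 + 2.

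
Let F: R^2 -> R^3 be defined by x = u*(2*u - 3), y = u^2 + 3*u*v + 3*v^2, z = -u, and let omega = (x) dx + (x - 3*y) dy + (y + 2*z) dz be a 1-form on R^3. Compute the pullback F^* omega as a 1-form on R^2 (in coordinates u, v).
F^* omega = (6*u^3 - 21*u^2*v - 25*u^2 - 45*u*v^2 - 12*u*v + 11*u - 27*v^3 - 3*v^2) du + (-3*u^3 - 33*u^2*v - 9*u^2 - 81*u*v^2 - 18*u*v - 54*v^3) dv

Using F^*(f dg) = (f ∘ F) d(g ∘ F), substitute each coordinate x_i by F_i(u, v) in f_i, and replace dx_i by d F_i = (∂F_i/∂u) du + (∂F_i/∂v) dv.
  For the x component: f_1(F) = u*(2*u - 3); d F_1 = (4*u - 3) du + (0) dv
  For the y component: f_2(F) = -u^2 - 9*u*v - 3*u - 9*v^2; d F_2 = (2*u + 3*v) du + (3*u + 6*v) dv
  For the z component: f_3(F) = u^2 + 3*u*v - 2*u + 3*v^2; d F_3 = (-1) du + (0) dv
Combining and collecting du, dv coefficients:
  coeff of du: 6*u^3 - 21*u^2*v - 25*u^2 - 45*u*v^2 - 12*u*v + 11*u - 27*v^3 - 3*v^2
  coeff of dv: -3*u^3 - 33*u^2*v - 9*u^2 - 81*u*v^2 - 18*u*v - 54*v^3
F^* omega = (6*u^3 - 21*u^2*v - 25*u^2 - 45*u*v^2 - 12*u*v + 11*u - 27*v^3 - 3*v^2) du + (-3*u^3 - 33*u^2*v - 9*u^2 - 81*u*v^2 - 18*u*v - 54*v^3) dv.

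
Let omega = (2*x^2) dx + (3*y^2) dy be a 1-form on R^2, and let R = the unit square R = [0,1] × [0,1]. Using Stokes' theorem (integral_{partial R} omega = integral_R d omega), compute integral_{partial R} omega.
integral_(partial R) omega = 0

Stokes: integral_partial_R omega = integral_R d omega with d omega = (∂Q/∂x - ∂P/∂y) dx ∧ dy.
  ∂Q/∂x = 0
  ∂P/∂y = 0
  integrand = ∂Q/∂x - ∂P/∂y = 0.
Integrating over R: integral_0^1 integral_0^1 (0) dx dy = 0.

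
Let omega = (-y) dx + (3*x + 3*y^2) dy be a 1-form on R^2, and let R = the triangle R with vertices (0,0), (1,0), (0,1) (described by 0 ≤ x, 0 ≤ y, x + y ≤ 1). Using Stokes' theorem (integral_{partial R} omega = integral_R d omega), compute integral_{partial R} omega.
integral_(partial R) omega = 2

Stokes: integral_partial_R omega = integral_R d omega with d omega = (∂Q/∂x - ∂P/∂y) dx ∧ dy.
  ∂Q/∂x = 3
  ∂P/∂y = -1
  integrand = ∂Q/∂x - ∂P/∂y = 4.
Integrating over R: integral_0^1 integral_0^{1-x} (4) dy dx = 2.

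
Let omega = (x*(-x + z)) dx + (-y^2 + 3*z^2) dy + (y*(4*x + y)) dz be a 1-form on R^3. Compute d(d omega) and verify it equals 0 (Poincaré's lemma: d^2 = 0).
d(d omega) = 0

Step 1: d omega = sum_{i<j} (∂f_j/∂x_i - ∂f_i/∂x_j) dx_i ∧ dx_j:
  coeff of dx ∧ dy: 0
  coeff of dx ∧ dz: -x + 4*y
  coeff of dy ∧ dz: 4*x + 2*y - 6*z
Step 2: Apply d again to each 2-form coefficient. The only possible 3-form in R^3 is dx ∧ dy ∧ dz, with coefficient
  ∂(coeff of dy∧dz)/∂x - ∂(coeff of dx∧dz)/∂y + ∂(coeff of dx∧dy)/∂z
  = ∂/∂x (4*x + 2*y - 6*z) - ∂/∂y (-x + 4*y) + ∂/∂z (0).
Each of these terms simplifies to sums of mixed partials that cancel in pairs. The result is 0 (by equality of mixed partials for smooth functions — Schwarz / Clairaut).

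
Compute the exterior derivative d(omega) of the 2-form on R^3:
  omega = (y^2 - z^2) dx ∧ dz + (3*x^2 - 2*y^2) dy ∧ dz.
d(omega) = (6*x - 2*y) dx ∧ dy ∧ dz

For a 2-form omega = sum_{i<j} g_{ij} dx_i ∧ dx_j, the exterior derivative is
  d(omega) = sum_{i<j} d(g_{ij}) ∧ dx_i ∧ dx_j = sum_{i<j, k} (∂g_{ij}/∂x_k) dx_k ∧ dx_i ∧ dx_j.
Expand each term, using dx_k ∧ dx_i ∧ dx_j = sgn(permutation) dx_{(a)} ∧ dx_{(b)} ∧ dx_{(c)} with (a < b < c) sorted:
  d(y^2 - z^2) includes (∂/∂y)(y^2 - z^2) dy = (2*y) dy, which multiplied by dx ∧ dz gives (-2*y) dx ∧ dy ∧ dz
  d(3*x^2 - 2*y^2) includes (∂/∂x)(3*x^2 - 2*y^2) dx = (6*x) dx, which multiplied by dy ∧ dz gives (6*x) dx ∧ dy ∧ dz
Collecting like 3-forms: d(omega) = (6*x - 2*y) dx ∧ dy ∧ dz.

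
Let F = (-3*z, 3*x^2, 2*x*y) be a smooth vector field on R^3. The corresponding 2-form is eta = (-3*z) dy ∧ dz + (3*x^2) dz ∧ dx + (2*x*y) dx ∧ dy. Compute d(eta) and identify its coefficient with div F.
d(eta) = (0) dx ∧ dy ∧ dz; div F = 0

For a 2-form in R^3 of the form above, applying d gives a 3-form with coefficient ∂P/∂x + ∂Q/∂y + ∂R/∂z:
  ∂P/∂x = 0
  ∂Q/∂y = 0
  ∂R/∂z = 0
Sum = 0, which is exactly div F.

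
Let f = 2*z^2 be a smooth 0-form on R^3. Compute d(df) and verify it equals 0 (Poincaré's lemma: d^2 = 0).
d(df) = 0

Step 1: df = sum_i (∂f/∂x_i) dx_i = (0) dx + (0) dy + (4*z) dz.
Step 2: Apply d again. Using the 1-form formula, the coefficient of dx ∧ dy in d(df) is ∂^2 f/∂x ∂y - ∂^2 f/∂y ∂x = (0) - (0) = 0 (equality of mixed partials for smooth f).
Similarly for dx ∧ dz and dy ∧ dz — all coefficients vanish. So d(df) = 0.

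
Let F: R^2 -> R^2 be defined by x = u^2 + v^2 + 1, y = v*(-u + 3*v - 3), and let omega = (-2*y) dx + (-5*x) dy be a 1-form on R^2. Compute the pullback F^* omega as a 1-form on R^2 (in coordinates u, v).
F^* omega = (v*(9*u^2 - 12*u*v + 12*u + 5*v^2 + 5)) du + (5*u^3 - 30*u^2*v + 15*u^2 + 9*u*v^2 + 5*u - 42*v^3 + 27*v^2 - 30*v + 15) dv

Using F^*(f dg) = (f ∘ F) d(g ∘ F), substitute each coordinate x_i by F_i(u, v) in f_i, and replace dx_i by d F_i = (∂F_i/∂u) du + (∂F_i/∂v) dv.
  For the x component: f_1(F) = 2*v*(u - 3*v + 3); d F_1 = (2*u) du + (2*v) dv
  For the y component: f_2(F) = -5*u^2 - 5*v^2 - 5; d F_2 = (-v) du + (-u + 6*v - 3) dv
Combining and collecting du, dv coefficients:
  coeff of du: v*(9*u^2 - 12*u*v + 12*u + 5*v^2 + 5)
  coeff of dv: 5*u^3 - 30*u^2*v + 15*u^2 + 9*u*v^2 + 5*u - 42*v^3 + 27*v^2 - 30*v + 15
F^* omega = (v*(9*u^2 - 12*u*v + 12*u + 5*v^2 + 5)) du + (5*u^3 - 30*u^2*v + 15*u^2 + 9*u*v^2 + 5*u - 42*v^3 + 27*v^2 - 30*v + 15) dv.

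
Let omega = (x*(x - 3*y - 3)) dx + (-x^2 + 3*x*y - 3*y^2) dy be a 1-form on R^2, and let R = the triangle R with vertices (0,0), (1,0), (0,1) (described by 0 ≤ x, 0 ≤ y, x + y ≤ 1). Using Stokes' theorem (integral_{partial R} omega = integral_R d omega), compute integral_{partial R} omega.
integral_(partial R) omega = 2/3

Stokes: integral_partial_R omega = integral_R d omega with d omega = (∂Q/∂x - ∂P/∂y) dx ∧ dy.
  ∂Q/∂x = -2*x + 3*y
  ∂P/∂y = -3*x
  integrand = ∂Q/∂x - ∂P/∂y = x + 3*y.
Integrating over R: integral_0^1 integral_0^{1-x} (x + 3*y) dy dx = 2/3.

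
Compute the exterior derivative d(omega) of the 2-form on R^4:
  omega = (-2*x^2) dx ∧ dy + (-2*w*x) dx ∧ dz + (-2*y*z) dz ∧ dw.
d(omega) = (-2*x) dx ∧ dz ∧ dw + (-2*z) dy ∧ dz ∧ dw

For a 2-form omega = sum_{i<j} g_{ij} dx_i ∧ dx_j, the exterior derivative is
  d(omega) = sum_{i<j} d(g_{ij}) ∧ dx_i ∧ dx_j = sum_{i<j, k} (∂g_{ij}/∂x_k) dx_k ∧ dx_i ∧ dx_j.
Expand each term, using dx_k ∧ dx_i ∧ dx_j = sgn(permutation) dx_{(a)} ∧ dx_{(b)} ∧ dx_{(c)} with (a < b < c) sorted:
  d(-2*w*x) includes (∂/∂w)(-2*w*x) dw = (-2*x) dw, which multiplied by dx ∧ dz gives (-2*x) dx ∧ dz ∧ dw
  d(-2*y*z) includes (∂/∂y)(-2*y*z) dy = (-2*z) dy, which multiplied by dz ∧ dw gives (-2*z) dy ∧ dz ∧ dw
Collecting like 3-forms: d(omega) = (-2*x) dx ∧ dz ∧ dw + (-2*z) dy ∧ dz ∧ dw.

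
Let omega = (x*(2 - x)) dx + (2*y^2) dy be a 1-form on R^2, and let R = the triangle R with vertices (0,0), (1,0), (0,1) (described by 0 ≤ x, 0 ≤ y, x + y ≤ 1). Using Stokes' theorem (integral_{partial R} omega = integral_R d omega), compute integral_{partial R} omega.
integral_(partial R) omega = 0

Stokes: integral_partial_R omega = integral_R d omega with d omega = (∂Q/∂x - ∂P/∂y) dx ∧ dy.
  ∂Q/∂x = 0
  ∂P/∂y = 0
  integrand = ∂Q/∂x - ∂P/∂y = 0.
Integrating over R: integral_0^1 integral_0^{1-x} (0) dy dx = 0.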